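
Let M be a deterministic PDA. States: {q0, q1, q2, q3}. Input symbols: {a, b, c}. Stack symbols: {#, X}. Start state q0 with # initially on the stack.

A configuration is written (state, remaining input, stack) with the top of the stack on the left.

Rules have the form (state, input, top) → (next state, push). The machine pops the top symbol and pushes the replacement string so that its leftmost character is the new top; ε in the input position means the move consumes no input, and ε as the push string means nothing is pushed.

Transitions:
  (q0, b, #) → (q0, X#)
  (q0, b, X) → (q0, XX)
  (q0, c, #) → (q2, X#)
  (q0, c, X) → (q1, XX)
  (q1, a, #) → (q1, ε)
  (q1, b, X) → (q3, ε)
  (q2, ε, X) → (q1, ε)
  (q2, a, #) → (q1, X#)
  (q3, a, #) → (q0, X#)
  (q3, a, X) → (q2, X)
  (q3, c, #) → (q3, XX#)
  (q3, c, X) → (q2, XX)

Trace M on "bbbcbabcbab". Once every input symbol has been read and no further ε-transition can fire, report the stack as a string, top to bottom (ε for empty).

XX#

(q0, bbbcbabcbab, #) ⊢ (q0, bbcbabcbab, X#) ⊢ (q0, bcbabcbab, XX#) ⊢ (q0, cbabcbab, XXX#) ⊢ (q1, babcbab, XXXX#) ⊢ (q3, abcbab, XXX#) ⊢ (q2, bcbab, XXX#) ⊢ (q1, bcbab, XX#) ⊢ (q3, cbab, X#) ⊢ (q2, bab, XX#) ⊢ (q1, bab, X#) ⊢ (q3, ab, #) ⊢ (q0, b, X#) ⊢ (q0, ε, XX#)
All input consumed in state q0 with stack XX#.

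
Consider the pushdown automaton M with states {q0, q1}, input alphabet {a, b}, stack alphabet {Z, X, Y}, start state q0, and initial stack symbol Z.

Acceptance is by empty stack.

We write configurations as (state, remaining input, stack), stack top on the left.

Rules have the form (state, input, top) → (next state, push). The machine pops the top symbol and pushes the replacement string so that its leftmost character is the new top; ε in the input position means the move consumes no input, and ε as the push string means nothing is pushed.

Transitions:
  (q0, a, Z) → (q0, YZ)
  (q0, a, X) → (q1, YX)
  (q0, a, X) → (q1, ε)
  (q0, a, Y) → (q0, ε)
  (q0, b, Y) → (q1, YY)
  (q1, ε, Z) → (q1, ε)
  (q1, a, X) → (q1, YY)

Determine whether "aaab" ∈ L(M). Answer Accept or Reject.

No computation consumes all input and empties the stack.

Reject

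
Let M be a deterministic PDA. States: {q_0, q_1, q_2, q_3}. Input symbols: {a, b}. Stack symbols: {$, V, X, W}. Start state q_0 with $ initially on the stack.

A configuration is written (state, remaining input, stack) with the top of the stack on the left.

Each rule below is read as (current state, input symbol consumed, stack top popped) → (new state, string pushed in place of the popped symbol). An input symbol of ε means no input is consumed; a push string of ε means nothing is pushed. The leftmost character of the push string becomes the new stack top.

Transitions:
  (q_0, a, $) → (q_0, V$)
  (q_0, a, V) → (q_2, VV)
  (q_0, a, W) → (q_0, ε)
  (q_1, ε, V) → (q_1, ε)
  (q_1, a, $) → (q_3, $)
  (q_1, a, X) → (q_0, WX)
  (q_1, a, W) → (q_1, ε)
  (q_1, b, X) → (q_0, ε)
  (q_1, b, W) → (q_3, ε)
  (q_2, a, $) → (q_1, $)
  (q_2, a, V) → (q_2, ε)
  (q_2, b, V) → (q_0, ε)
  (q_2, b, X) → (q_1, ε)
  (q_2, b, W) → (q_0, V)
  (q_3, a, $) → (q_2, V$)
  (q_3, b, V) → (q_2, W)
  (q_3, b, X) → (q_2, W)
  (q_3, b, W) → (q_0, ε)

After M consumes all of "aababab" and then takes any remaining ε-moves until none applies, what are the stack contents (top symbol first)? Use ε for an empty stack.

(q_0, aababab, $) ⊢ (q_0, ababab, V$) ⊢ (q_2, babab, VV$) ⊢ (q_0, abab, V$) ⊢ (q_2, bab, VV$) ⊢ (q_0, ab, V$) ⊢ (q_2, b, VV$) ⊢ (q_0, ε, V$)
All input consumed in state q_0 with stack V$.

V$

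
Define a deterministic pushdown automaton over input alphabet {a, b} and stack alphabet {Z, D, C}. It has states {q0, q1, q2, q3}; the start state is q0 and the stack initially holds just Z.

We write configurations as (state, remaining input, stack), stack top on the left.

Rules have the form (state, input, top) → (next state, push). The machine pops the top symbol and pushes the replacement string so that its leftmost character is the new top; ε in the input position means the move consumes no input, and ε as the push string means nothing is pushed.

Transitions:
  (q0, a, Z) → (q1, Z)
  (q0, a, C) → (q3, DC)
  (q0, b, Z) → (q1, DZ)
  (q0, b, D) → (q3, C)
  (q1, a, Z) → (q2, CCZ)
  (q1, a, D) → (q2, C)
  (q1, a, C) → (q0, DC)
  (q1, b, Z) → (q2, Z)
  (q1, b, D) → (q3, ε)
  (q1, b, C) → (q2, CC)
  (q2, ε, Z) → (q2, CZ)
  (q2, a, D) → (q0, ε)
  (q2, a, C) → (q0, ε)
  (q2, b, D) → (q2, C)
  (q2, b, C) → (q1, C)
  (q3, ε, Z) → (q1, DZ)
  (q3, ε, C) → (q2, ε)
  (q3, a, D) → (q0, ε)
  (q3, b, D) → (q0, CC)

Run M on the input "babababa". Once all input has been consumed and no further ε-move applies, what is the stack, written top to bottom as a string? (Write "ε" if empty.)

CZ

(q0, babababa, Z)
  read b, top Z: go to q1, push DZ → (q1, abababa, DZ)
  read a, top D: go to q2, push C → (q2, bababa, CZ)
  read b, top C: go to q1, push C → (q1, ababa, CZ)
  read a, top C: go to q0, push DC → (q0, baba, DCZ)
  read b, top D: go to q3, push C → (q3, aba, CCZ)
  ε-move, top C: go to q2, push ε → (q2, aba, CZ)
  read a, top C: go to q0, push ε → (q0, ba, Z)
  read b, top Z: go to q1, push DZ → (q1, a, DZ)
  read a, top D: go to q2, push C → (q2, ε, CZ)
All input consumed in state q2 with stack CZ.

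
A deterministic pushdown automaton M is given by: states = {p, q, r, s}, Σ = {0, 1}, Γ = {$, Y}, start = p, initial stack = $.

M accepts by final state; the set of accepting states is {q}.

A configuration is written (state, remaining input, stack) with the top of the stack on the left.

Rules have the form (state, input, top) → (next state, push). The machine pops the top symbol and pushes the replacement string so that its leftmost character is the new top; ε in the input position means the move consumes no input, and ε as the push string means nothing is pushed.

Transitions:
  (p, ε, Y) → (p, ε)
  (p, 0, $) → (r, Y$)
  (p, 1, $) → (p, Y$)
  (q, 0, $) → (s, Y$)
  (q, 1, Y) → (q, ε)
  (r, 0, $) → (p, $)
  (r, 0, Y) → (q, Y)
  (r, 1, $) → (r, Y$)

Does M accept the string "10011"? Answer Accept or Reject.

(p, 10011, $)
  read 1, top $: go to p, push Y$ → (p, 0011, Y$)
  ε-move, top Y: go to p, push ε → (p, 0011, $)
  read 0, top $: go to r, push Y$ → (r, 011, Y$)
  read 0, top Y: go to q, push Y → (q, 11, Y$)
  read 1, top Y: go to q, push ε → (q, 1, $)
No transition applies at (q, 1, $); input not fully consumed.

Reject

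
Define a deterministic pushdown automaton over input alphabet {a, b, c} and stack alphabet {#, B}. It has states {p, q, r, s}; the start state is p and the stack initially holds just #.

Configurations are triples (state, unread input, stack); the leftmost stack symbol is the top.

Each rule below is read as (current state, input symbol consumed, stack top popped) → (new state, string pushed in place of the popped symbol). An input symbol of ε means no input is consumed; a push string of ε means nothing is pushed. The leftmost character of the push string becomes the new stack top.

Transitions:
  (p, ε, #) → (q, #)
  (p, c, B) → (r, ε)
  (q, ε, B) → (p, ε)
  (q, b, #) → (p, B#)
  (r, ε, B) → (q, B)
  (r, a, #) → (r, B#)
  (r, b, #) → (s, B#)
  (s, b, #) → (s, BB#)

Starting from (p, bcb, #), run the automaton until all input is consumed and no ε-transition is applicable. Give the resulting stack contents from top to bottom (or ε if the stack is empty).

B#

(p, bcb, #) ⊢ (q, bcb, #) ⊢ (p, cb, B#) ⊢ (r, b, #) ⊢ (s, ε, B#)
All input consumed in state s with stack B#.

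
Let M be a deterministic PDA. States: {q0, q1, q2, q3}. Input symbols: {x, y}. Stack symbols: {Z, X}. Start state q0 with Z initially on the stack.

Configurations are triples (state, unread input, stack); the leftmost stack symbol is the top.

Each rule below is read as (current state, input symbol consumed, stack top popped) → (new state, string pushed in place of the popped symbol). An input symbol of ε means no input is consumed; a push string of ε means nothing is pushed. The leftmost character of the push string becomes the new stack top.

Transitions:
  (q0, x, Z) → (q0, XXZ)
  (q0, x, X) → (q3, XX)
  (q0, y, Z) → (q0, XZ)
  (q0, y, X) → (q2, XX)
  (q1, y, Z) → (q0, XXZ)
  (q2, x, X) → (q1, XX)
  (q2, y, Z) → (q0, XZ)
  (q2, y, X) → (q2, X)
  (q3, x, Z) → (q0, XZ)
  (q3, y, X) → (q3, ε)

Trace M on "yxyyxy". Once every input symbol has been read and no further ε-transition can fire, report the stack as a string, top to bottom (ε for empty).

XXZ

(q0, yxyyxy, Z)
  read y, top Z: go to q0, push XZ → (q0, xyyxy, XZ)
  read x, top X: go to q3, push XX → (q3, yyxy, XXZ)
  read y, top X: go to q3, push ε → (q3, yxy, XZ)
  read y, top X: go to q3, push ε → (q3, xy, Z)
  read x, top Z: go to q0, push XZ → (q0, y, XZ)
  read y, top X: go to q2, push XX → (q2, ε, XXZ)
All input consumed in state q2 with stack XXZ.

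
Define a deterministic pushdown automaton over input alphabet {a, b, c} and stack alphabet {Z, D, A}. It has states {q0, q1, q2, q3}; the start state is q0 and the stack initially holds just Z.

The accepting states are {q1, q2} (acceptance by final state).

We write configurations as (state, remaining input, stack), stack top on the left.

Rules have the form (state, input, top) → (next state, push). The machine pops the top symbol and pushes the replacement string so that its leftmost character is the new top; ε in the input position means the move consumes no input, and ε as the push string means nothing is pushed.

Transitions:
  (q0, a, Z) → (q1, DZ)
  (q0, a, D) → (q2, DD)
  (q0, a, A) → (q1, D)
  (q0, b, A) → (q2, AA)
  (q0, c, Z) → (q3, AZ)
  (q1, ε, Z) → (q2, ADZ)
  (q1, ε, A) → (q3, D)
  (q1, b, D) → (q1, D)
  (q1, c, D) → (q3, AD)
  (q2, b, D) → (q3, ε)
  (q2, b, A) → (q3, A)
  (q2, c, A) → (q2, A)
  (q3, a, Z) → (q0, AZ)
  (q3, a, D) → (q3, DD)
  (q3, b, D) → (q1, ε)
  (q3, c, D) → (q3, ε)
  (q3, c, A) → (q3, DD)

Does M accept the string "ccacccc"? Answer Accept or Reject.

(q0, ccacccc, Z)
  read c, top Z: go to q3, push AZ → (q3, cacccc, AZ)
  read c, top A: go to q3, push DD → (q3, acccc, DDZ)
  read a, top D: go to q3, push DD → (q3, cccc, DDDZ)
  read c, top D: go to q3, push ε → (q3, ccc, DDZ)
  read c, top D: go to q3, push ε → (q3, cc, DZ)
  read c, top D: go to q3, push ε → (q3, c, Z)
No transition applies at (q3, c, Z); input not fully consumed.

Reject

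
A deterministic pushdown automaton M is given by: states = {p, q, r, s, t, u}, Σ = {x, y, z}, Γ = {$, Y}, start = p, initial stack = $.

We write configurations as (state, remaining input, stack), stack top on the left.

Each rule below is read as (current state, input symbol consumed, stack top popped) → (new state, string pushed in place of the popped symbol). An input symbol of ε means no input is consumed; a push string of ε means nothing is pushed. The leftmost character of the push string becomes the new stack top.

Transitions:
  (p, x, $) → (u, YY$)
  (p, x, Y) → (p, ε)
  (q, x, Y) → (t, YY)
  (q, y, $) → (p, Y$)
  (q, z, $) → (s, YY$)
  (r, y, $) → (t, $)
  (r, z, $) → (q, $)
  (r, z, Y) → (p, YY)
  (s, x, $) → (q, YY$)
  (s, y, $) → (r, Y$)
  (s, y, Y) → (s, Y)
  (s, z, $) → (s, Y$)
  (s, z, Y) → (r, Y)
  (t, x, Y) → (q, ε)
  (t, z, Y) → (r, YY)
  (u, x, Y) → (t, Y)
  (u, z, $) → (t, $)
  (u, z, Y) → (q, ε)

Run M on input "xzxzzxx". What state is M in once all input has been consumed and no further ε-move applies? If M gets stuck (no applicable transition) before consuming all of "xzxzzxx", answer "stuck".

p

(p, xzxzzxx, $)
  read x, top $: go to u, push YY$ → (u, zxzzxx, YY$)
  read z, top Y: go to q, push ε → (q, xzzxx, Y$)
  read x, top Y: go to t, push YY → (t, zzxx, YY$)
  read z, top Y: go to r, push YY → (r, zxx, YYY$)
  read z, top Y: go to p, push YY → (p, xx, YYYY$)
  read x, top Y: go to p, push ε → (p, x, YYY$)
  read x, top Y: go to p, push ε → (p, ε, YY$)
All input consumed; M is in state p.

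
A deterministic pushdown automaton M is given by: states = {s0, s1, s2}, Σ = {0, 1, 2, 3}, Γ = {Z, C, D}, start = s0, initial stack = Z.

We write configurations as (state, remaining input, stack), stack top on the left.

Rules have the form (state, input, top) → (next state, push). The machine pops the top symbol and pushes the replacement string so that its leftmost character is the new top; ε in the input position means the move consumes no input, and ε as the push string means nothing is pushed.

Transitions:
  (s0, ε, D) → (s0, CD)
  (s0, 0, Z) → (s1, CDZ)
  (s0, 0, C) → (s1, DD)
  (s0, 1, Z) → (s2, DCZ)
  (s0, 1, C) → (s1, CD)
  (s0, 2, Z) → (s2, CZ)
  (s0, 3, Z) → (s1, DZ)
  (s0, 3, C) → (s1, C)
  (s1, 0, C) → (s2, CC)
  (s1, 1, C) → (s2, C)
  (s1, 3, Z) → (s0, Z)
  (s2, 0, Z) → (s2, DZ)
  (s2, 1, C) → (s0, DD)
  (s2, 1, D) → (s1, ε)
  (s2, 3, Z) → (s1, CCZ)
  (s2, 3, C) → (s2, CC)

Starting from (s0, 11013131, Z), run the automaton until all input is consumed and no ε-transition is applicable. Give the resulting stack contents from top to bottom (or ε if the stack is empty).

CDDCDDCZ

(s0, 11013131, Z)
  read 1, top Z: go to s2, push DCZ → (s2, 1013131, DCZ)
  read 1, top D: go to s1, push ε → (s1, 013131, CZ)
  read 0, top C: go to s2, push CC → (s2, 13131, CCZ)
  read 1, top C: go to s0, push DD → (s0, 3131, DDCZ)
  ε-move, top D: go to s0, push CD → (s0, 3131, CDDCZ)
  read 3, top C: go to s1, push C → (s1, 131, CDDCZ)
  read 1, top C: go to s2, push C → (s2, 31, CDDCZ)
  read 3, top C: go to s2, push CC → (s2, 1, CCDDCZ)
  read 1, top C: go to s0, push DD → (s0, ε, DDCDDCZ)
  ε-move, top D: go to s0, push CD → (s0, ε, CDDCDDCZ)
All input consumed in state s0 with stack CDDCDDCZ.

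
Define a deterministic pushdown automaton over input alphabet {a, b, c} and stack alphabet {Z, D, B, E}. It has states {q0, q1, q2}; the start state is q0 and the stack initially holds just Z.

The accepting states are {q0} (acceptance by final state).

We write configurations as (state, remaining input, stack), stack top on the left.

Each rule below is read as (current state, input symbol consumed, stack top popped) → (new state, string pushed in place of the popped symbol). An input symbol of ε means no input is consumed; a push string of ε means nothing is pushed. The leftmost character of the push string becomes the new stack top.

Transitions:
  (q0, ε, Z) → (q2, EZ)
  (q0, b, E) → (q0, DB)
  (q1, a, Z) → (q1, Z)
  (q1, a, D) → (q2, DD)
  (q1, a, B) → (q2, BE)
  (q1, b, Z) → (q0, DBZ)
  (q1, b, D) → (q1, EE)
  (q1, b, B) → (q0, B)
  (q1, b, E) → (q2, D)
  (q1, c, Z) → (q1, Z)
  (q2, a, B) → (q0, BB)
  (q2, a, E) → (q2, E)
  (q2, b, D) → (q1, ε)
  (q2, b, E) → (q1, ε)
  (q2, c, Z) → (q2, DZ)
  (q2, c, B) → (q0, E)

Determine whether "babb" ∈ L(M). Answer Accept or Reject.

(q0, babb, Z) ⊢ (q2, babb, EZ) ⊢ (q1, abb, Z) ⊢ (q1, bb, Z) ⊢ (q0, b, DBZ)
No transition applies at (q0, b, DBZ); input not fully consumed.

Reject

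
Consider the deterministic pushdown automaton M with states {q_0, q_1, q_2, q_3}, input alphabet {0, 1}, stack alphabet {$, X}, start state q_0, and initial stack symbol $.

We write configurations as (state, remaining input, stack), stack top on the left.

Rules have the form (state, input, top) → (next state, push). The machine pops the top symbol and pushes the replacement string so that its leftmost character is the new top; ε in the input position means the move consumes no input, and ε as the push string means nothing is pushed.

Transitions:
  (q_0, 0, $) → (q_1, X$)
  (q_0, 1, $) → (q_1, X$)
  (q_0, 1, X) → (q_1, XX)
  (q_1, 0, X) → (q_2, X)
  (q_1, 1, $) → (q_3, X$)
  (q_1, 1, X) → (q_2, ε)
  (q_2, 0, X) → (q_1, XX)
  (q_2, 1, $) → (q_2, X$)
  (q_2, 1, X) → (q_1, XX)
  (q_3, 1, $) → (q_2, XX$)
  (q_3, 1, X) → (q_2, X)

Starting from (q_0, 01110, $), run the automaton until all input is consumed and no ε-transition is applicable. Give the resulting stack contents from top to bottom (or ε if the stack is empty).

XX$

(q_0, 01110, $) ⊢ (q_1, 1110, X$) ⊢ (q_2, 110, $) ⊢ (q_2, 10, X$) ⊢ (q_1, 0, XX$) ⊢ (q_2, ε, XX$)
All input consumed in state q_2 with stack XX$.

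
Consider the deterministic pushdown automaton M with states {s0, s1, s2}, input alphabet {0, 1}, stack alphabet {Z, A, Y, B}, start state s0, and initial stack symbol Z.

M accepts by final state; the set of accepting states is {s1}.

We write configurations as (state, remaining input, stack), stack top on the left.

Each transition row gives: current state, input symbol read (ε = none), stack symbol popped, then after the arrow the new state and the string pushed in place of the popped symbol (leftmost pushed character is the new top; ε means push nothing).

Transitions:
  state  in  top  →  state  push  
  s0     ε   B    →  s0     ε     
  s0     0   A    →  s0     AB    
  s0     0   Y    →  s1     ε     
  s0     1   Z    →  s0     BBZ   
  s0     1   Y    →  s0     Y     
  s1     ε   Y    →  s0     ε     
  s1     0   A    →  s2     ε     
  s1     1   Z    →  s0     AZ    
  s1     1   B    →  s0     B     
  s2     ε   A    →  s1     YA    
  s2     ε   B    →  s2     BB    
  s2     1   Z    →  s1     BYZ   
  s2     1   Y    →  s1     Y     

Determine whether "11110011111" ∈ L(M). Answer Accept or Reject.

(s0, 11110011111, Z)
  read 1, top Z: go to s0, push BBZ → (s0, 1110011111, BBZ)
  ε-move, top B: go to s0, push ε → (s0, 1110011111, BZ)
  ε-move, top B: go to s0, push ε → (s0, 1110011111, Z)
  read 1, top Z: go to s0, push BBZ → (s0, 110011111, BBZ)
  ε-move, top B: go to s0, push ε → (s0, 110011111, BZ)
  ε-move, top B: go to s0, push ε → (s0, 110011111, Z)
  read 1, top Z: go to s0, push BBZ → (s0, 10011111, BBZ)
  ε-move, top B: go to s0, push ε → (s0, 10011111, BZ)
  ε-move, top B: go to s0, push ε → (s0, 10011111, Z)
  read 1, top Z: go to s0, push BBZ → (s0, 0011111, BBZ)
  ε-move, top B: go to s0, push ε → (s0, 0011111, BZ)
  ε-move, top B: go to s0, push ε → (s0, 0011111, Z)
No transition applies at (s0, 0011111, Z); input not fully consumed.

Reject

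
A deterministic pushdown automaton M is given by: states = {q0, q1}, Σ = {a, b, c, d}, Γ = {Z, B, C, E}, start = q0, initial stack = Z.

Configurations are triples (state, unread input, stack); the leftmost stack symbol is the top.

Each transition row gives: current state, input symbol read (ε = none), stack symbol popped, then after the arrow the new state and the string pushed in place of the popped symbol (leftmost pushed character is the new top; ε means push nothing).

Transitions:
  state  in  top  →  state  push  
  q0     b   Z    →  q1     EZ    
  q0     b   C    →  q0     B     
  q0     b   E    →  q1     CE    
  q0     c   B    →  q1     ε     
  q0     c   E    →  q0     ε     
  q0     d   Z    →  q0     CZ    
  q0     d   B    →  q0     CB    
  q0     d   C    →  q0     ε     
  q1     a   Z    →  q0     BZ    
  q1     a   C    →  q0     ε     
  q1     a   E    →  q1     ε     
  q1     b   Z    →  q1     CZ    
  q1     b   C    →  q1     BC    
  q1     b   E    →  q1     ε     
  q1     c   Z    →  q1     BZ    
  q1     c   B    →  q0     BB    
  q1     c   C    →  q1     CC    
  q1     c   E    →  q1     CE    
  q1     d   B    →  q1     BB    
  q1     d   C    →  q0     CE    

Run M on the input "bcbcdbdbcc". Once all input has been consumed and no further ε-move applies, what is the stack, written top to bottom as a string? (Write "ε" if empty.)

BBBBCEZ

(q0, bcbcdbdbcc, Z) ⊢ (q1, cbcdbdbcc, EZ) ⊢ (q1, bcdbdbcc, CEZ) ⊢ (q1, cdbdbcc, BCEZ) ⊢ (q0, dbdbcc, BBCEZ) ⊢ (q0, bdbcc, CBBCEZ) ⊢ (q0, dbcc, BBBCEZ) ⊢ (q0, bcc, CBBBCEZ) ⊢ (q0, cc, BBBBCEZ) ⊢ (q1, c, BBBCEZ) ⊢ (q0, ε, BBBBCEZ)
All input consumed in state q0 with stack BBBBCEZ.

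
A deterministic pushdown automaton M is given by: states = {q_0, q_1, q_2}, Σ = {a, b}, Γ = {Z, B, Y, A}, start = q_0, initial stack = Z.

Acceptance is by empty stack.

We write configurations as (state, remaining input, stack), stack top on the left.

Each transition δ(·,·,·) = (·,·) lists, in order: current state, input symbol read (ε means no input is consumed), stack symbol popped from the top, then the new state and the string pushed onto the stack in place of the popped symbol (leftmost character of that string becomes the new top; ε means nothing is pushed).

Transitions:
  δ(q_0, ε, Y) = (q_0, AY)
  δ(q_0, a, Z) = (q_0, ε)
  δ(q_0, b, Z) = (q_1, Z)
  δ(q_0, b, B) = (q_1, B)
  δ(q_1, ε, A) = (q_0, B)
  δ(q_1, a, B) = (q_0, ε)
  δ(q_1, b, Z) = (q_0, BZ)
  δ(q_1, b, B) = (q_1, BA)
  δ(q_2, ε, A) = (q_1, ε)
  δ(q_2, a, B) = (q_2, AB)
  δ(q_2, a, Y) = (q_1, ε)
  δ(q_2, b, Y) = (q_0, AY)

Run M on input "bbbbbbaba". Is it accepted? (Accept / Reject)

(q_0, bbbbbbaba, Z)
  read b, top Z: go to q_1, push Z → (q_1, bbbbbaba, Z)
  read b, top Z: go to q_0, push BZ → (q_0, bbbbaba, BZ)
  read b, top B: go to q_1, push B → (q_1, bbbaba, BZ)
  read b, top B: go to q_1, push BA → (q_1, bbaba, BAZ)
  read b, top B: go to q_1, push BA → (q_1, baba, BAAZ)
  read b, top B: go to q_1, push BA → (q_1, aba, BAAAZ)
  read a, top B: go to q_0, push ε → (q_0, ba, AAAZ)
No transition applies at (q_0, ba, AAAZ); input not fully consumed.

Reject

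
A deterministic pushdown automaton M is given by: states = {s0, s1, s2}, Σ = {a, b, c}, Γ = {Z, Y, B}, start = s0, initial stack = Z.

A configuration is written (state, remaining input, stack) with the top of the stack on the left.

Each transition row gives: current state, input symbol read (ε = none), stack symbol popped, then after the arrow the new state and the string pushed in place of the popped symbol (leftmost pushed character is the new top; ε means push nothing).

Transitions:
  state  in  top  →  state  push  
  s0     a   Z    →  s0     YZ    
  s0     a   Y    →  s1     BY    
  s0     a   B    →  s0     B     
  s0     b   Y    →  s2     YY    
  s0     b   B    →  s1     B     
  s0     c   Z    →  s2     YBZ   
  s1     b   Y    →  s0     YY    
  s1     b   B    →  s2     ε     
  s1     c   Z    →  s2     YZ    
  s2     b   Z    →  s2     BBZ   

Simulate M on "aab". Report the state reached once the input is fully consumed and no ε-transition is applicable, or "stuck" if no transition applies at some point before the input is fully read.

s2

(s0, aab, Z)
  read a, top Z: go to s0, push YZ → (s0, ab, YZ)
  read a, top Y: go to s1, push BY → (s1, b, BYZ)
  read b, top B: go to s2, push ε → (s2, ε, YZ)
All input consumed; M is in state s2.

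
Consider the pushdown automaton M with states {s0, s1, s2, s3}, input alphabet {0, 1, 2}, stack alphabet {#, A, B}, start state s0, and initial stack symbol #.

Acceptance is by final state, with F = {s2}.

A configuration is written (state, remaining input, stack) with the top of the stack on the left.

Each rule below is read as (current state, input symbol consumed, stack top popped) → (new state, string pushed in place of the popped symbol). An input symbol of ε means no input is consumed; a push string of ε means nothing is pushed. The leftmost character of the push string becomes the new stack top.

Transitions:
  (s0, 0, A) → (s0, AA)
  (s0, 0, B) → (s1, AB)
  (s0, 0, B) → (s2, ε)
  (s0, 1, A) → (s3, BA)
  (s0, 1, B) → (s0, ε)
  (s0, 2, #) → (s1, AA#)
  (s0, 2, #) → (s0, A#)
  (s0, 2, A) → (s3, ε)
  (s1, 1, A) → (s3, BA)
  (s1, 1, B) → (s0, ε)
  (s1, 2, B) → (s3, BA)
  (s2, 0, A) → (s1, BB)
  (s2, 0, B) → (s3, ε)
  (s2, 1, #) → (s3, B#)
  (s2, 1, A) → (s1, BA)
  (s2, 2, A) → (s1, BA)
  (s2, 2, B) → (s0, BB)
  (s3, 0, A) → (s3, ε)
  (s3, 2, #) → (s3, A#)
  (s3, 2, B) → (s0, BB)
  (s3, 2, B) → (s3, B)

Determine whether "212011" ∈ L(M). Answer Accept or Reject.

No computation consumes all input and reaches a final state.

Reject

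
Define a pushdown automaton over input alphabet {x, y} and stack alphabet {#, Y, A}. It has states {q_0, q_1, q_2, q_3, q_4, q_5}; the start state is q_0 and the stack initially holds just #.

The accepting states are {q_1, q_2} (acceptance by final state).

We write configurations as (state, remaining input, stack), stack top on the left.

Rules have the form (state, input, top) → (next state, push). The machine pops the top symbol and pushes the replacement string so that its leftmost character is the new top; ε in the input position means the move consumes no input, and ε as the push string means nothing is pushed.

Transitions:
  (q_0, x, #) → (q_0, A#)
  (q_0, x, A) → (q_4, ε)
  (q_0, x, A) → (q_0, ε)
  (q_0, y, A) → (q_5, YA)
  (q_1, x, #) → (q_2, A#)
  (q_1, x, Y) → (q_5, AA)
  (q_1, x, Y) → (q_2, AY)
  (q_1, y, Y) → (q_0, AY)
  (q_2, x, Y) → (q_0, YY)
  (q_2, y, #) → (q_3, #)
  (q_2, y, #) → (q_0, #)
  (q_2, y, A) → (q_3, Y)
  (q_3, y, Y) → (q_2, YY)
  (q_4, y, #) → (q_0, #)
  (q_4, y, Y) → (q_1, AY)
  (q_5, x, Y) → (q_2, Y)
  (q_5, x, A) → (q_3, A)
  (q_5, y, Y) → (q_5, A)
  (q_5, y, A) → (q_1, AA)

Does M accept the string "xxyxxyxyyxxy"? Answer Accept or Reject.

No computation consumes all input and reaches a final state.

Reject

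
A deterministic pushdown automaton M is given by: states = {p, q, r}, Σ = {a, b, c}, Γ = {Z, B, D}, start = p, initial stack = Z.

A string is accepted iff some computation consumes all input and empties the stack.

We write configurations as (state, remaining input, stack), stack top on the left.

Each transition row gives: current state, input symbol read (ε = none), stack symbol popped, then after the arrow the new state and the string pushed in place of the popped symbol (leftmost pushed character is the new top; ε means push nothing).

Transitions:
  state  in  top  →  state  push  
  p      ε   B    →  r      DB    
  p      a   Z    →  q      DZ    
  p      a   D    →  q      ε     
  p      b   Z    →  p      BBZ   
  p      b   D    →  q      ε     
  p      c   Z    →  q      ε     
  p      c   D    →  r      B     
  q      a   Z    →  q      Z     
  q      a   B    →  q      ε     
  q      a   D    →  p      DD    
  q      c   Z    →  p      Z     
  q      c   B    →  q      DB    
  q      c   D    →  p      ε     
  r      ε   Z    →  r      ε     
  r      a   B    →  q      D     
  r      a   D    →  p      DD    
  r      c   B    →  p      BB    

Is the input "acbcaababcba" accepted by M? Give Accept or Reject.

Reject

(p, acbcaababcba, Z)
  read a, top Z: go to q, push DZ → (q, cbcaababcba, DZ)
  read c, top D: go to p, push ε → (p, bcaababcba, Z)
  read b, top Z: go to p, push BBZ → (p, caababcba, BBZ)
  ε-move, top B: go to r, push DB → (r, caababcba, DBBZ)
No transition applies at (r, caababcba, DBBZ); input not fully consumed.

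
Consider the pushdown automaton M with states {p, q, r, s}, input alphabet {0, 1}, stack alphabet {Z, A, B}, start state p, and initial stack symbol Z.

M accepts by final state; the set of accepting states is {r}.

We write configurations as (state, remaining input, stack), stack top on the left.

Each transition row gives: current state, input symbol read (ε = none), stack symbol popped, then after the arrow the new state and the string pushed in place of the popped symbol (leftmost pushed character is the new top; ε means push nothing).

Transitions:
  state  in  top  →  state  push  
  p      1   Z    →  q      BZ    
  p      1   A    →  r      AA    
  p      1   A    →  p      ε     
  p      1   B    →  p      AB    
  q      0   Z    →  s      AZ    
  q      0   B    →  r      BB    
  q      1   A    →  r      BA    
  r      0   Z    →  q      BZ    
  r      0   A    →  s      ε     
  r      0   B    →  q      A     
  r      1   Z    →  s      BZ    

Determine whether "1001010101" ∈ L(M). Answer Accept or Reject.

Accept

One accepting computation: (p, 1001010101, Z) ⊢ (q, 001010101, BZ) ⊢ (r, 01010101, BBZ) ⊢ (q, 1010101, ABZ) ⊢ (r, 010101, BABZ) ⊢ (q, 10101, AABZ) ⊢ (r, 0101, BAABZ) ⊢ (q, 101, AAABZ) ⊢ (r, 01, BAAABZ) ⊢ (q, 1, AAAABZ) ⊢ (r, ε, BAAAABZ)
All input consumed and state r ∈ F.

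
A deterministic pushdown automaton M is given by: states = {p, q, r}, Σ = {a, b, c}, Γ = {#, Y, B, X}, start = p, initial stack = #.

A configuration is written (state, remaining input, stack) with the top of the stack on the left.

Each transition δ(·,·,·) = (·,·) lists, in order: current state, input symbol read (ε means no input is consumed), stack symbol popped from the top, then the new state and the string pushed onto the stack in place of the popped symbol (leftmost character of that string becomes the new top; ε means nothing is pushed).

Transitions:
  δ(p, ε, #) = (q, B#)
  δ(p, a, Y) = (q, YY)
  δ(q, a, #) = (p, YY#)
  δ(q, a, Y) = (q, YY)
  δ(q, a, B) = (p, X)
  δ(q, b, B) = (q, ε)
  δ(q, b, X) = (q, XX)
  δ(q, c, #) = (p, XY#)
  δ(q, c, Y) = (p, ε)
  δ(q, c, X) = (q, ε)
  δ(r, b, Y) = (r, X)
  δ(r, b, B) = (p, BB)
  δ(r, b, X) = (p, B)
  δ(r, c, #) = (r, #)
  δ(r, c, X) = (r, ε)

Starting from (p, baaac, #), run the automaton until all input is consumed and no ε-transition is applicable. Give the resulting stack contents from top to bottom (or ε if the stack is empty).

(p, baaac, #)
  ε-move, top #: go to q, push B# → (q, baaac, B#)
  read b, top B: go to q, push ε → (q, aaac, #)
  read a, top #: go to p, push YY# → (p, aac, YY#)
  read a, top Y: go to q, push YY → (q, ac, YYY#)
  read a, top Y: go to q, push YY → (q, c, YYYY#)
  read c, top Y: go to p, push ε → (p, ε, YYY#)
All input consumed in state p with stack YYY#.

YYY#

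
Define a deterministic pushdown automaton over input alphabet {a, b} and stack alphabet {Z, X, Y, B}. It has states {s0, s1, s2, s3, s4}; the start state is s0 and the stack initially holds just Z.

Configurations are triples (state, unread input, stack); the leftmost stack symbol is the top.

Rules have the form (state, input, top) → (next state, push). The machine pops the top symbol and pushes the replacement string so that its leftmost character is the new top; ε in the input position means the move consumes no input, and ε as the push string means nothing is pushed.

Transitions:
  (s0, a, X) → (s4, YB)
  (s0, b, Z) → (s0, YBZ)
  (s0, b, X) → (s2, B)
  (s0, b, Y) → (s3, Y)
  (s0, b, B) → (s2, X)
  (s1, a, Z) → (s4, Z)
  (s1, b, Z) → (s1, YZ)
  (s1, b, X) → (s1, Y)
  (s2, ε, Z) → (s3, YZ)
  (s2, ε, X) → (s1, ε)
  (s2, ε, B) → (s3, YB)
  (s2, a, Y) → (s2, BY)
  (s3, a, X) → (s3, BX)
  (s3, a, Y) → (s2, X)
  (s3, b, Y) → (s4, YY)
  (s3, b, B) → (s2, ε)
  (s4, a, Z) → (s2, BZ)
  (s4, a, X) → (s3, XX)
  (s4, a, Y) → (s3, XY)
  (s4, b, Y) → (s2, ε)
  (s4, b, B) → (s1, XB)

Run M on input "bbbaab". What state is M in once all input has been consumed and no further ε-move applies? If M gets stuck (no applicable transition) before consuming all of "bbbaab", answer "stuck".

s1

(s0, bbbaab, Z) ⊢ (s0, bbaab, YBZ) ⊢ (s3, baab, YBZ) ⊢ (s4, aab, YYBZ) ⊢ (s3, ab, XYYBZ) ⊢ (s3, b, BXYYBZ) ⊢ (s2, ε, XYYBZ) ⊢ (s1, ε, YYBZ)
All input consumed; M is in state s1.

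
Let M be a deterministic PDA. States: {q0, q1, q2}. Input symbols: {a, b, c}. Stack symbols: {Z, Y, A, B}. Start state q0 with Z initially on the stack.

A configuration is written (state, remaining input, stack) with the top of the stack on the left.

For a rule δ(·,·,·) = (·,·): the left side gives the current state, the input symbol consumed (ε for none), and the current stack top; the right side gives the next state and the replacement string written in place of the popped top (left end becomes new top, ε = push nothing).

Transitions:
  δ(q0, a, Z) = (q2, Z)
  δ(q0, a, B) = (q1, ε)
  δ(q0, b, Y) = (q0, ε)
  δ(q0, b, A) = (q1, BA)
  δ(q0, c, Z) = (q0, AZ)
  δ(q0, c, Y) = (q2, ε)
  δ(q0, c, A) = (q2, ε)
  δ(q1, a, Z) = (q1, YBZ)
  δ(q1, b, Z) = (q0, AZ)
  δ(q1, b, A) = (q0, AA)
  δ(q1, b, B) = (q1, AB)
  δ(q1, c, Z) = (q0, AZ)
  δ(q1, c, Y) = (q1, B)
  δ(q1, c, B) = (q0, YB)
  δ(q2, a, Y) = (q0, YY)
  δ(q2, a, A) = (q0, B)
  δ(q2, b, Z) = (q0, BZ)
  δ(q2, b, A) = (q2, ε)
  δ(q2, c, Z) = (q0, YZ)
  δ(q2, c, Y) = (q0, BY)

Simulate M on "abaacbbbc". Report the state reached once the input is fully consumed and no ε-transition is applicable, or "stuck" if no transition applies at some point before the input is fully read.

(q0, abaacbbbc, Z)
  read a, top Z: go to q2, push Z → (q2, baacbbbc, Z)
  read b, top Z: go to q0, push BZ → (q0, aacbbbc, BZ)
  read a, top B: go to q1, push ε → (q1, acbbbc, Z)
  read a, top Z: go to q1, push YBZ → (q1, cbbbc, YBZ)
  read c, top Y: go to q1, push B → (q1, bbbc, BBZ)
  read b, top B: go to q1, push AB → (q1, bbc, ABBZ)
  read b, top A: go to q0, push AA → (q0, bc, AABBZ)
  read b, top A: go to q1, push BA → (q1, c, BAABBZ)
  read c, top B: go to q0, push YB → (q0, ε, YBAABBZ)
All input consumed; M is in state q0.

q0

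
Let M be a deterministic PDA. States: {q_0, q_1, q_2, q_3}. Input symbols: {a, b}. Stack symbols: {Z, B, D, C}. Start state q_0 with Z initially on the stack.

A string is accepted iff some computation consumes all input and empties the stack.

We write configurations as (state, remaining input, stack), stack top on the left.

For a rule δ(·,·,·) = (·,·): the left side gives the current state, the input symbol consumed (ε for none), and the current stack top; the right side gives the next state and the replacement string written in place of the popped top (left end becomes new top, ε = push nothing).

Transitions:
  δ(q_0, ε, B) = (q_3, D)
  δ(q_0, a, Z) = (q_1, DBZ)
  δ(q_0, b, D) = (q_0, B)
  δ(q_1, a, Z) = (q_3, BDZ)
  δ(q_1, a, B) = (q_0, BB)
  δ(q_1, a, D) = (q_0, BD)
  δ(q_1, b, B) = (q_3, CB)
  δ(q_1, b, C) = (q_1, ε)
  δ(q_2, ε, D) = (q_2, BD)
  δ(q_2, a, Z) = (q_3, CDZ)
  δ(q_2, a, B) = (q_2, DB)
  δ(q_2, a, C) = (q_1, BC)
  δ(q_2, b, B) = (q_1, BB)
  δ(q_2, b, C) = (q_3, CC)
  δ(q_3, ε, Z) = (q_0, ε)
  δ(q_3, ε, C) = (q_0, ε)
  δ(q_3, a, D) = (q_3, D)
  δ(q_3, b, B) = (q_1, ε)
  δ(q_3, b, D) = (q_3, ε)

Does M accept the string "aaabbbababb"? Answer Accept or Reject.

(q_0, aaabbbababb, Z) ⊢ (q_1, aabbbababb, DBZ) ⊢ (q_0, abbbababb, BDBZ) ⊢ (q_3, abbbababb, DDBZ) ⊢ (q_3, bbbababb, DDBZ) ⊢ (q_3, bbababb, DBZ) ⊢ (q_3, bababb, BZ) ⊢ (q_1, ababb, Z) ⊢ (q_3, babb, BDZ) ⊢ (q_1, abb, DZ) ⊢ (q_0, bb, BDZ) ⊢ (q_3, bb, DDZ) ⊢ (q_3, b, DZ) ⊢ (q_3, ε, Z) ⊢ (q_0, ε, ε)
All input consumed and the stack is empty.

Accept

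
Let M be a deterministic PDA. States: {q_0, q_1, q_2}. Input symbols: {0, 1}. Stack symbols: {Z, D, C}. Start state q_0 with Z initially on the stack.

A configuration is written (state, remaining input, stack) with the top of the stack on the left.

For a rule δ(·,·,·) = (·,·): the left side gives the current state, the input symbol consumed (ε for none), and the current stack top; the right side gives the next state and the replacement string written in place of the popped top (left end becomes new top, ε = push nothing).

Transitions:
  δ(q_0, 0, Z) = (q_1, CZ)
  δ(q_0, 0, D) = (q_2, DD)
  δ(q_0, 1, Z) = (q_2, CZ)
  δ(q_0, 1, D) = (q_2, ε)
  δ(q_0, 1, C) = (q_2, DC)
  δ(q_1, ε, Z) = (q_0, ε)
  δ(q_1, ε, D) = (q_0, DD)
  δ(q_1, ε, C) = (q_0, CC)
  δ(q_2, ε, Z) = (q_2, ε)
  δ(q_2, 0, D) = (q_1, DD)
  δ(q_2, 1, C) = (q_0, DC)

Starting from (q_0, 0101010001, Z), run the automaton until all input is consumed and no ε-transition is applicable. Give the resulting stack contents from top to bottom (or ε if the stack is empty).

DDDDDDDCCZ

(q_0, 0101010001, Z) ⊢ (q_1, 101010001, CZ) ⊢ (q_0, 101010001, CCZ) ⊢ (q_2, 01010001, DCCZ) ⊢ (q_1, 1010001, DDCCZ) ⊢ (q_0, 1010001, DDDCCZ) ⊢ (q_2, 010001, DDCCZ) ⊢ (q_1, 10001, DDDCCZ) ⊢ (q_0, 10001, DDDDCCZ) ⊢ (q_2, 0001, DDDCCZ) ⊢ (q_1, 001, DDDDCCZ) ⊢ (q_0, 001, DDDDDCCZ) ⊢ (q_2, 01, DDDDDDCCZ) ⊢ (q_1, 1, DDDDDDDCCZ) ⊢ (q_0, 1, DDDDDDDDCCZ) ⊢ (q_2, ε, DDDDDDDCCZ)
All input consumed in state q_2 with stack DDDDDDDCCZ.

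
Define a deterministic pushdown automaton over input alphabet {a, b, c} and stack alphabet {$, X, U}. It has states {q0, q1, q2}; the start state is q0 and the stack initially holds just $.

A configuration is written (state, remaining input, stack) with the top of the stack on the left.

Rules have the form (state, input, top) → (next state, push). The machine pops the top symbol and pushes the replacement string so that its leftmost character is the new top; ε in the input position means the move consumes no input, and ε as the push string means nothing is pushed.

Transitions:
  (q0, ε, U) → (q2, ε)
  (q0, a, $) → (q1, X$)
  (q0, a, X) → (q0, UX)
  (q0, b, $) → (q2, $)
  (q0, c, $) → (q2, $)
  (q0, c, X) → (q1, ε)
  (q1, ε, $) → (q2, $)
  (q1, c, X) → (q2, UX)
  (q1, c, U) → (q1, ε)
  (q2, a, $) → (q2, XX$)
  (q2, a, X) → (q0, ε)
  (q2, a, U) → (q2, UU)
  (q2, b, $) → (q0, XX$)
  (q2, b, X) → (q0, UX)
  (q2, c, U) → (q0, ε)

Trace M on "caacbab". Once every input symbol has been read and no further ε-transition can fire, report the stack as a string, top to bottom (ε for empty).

XX$

(q0, caacbab, $)
  read c, top $: go to q2, push $ → (q2, aacbab, $)
  read a, top $: go to q2, push XX$ → (q2, acbab, XX$)
  read a, top X: go to q0, push ε → (q0, cbab, X$)
  read c, top X: go to q1, push ε → (q1, bab, $)
  ε-move, top $: go to q2, push $ → (q2, bab, $)
  read b, top $: go to q0, push XX$ → (q0, ab, XX$)
  read a, top X: go to q0, push UX → (q0, b, UXX$)
  ε-move, top U: go to q2, push ε → (q2, b, XX$)
  read b, top X: go to q0, push UX → (q0, ε, UXX$)
  ε-move, top U: go to q2, push ε → (q2, ε, XX$)
All input consumed in state q2 with stack XX$.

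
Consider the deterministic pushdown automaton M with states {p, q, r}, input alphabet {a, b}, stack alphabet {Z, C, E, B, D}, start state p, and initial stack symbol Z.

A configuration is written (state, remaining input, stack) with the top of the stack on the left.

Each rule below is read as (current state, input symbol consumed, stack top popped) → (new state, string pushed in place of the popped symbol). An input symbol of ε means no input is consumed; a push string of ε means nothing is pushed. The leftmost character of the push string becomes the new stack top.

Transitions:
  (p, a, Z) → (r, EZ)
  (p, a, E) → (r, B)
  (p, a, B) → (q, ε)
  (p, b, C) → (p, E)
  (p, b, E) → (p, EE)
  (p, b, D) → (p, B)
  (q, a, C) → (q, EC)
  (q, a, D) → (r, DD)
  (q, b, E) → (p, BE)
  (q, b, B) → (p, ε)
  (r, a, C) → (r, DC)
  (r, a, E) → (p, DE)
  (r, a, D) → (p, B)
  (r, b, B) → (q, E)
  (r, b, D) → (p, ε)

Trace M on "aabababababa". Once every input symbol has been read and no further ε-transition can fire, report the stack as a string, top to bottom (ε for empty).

EZ

(p, aabababababa, Z)
  read a, top Z: go to r, push EZ → (r, abababababa, EZ)
  read a, top E: go to p, push DE → (p, bababababa, DEZ)
  read b, top D: go to p, push B → (p, ababababa, BEZ)
  read a, top B: go to q, push ε → (q, babababa, EZ)
  read b, top E: go to p, push BE → (p, abababa, BEZ)
  read a, top B: go to q, push ε → (q, bababa, EZ)
  read b, top E: go to p, push BE → (p, ababa, BEZ)
  read a, top B: go to q, push ε → (q, baba, EZ)
  read b, top E: go to p, push BE → (p, aba, BEZ)
  read a, top B: go to q, push ε → (q, ba, EZ)
  read b, top E: go to p, push BE → (p, a, BEZ)
  read a, top B: go to q, push ε → (q, ε, EZ)
All input consumed in state q with stack EZ.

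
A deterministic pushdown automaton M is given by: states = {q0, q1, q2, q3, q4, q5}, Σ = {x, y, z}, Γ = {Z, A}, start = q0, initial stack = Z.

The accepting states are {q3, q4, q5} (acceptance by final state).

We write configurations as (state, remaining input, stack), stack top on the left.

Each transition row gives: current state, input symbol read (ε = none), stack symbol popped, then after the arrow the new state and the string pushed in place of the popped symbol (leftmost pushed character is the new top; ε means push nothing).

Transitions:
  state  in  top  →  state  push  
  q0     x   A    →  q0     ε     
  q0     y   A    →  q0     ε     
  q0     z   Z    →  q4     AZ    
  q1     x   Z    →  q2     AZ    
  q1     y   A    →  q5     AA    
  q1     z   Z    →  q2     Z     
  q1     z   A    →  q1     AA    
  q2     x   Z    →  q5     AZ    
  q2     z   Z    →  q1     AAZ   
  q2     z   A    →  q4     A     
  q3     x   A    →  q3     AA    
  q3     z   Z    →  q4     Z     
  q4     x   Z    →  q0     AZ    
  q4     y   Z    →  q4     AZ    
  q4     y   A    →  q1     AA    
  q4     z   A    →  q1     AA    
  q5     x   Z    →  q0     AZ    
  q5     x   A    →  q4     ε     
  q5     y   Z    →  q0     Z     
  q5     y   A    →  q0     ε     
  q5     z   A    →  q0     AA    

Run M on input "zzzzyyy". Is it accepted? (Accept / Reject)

Reject

(q0, zzzzyyy, Z)
  read z, top Z: go to q4, push AZ → (q4, zzzyyy, AZ)
  read z, top A: go to q1, push AA → (q1, zzyyy, AAZ)
  read z, top A: go to q1, push AA → (q1, zyyy, AAAZ)
  read z, top A: go to q1, push AA → (q1, yyy, AAAAZ)
  read y, top A: go to q5, push AA → (q5, yy, AAAAAZ)
  read y, top A: go to q0, push ε → (q0, y, AAAAZ)
  read y, top A: go to q0, push ε → (q0, ε, AAAZ)
All input consumed; state q0 ∉ F and no further ε-move applies.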